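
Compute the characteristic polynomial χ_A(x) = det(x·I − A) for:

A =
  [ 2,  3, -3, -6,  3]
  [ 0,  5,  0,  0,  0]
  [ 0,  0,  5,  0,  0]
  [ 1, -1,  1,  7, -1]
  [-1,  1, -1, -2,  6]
x^5 - 25*x^4 + 250*x^3 - 1250*x^2 + 3125*x - 3125

Expanding det(x·I − A) (e.g. by cofactor expansion or by noting that A is similar to its Jordan form J, which has the same characteristic polynomial as A) gives
  χ_A(x) = x^5 - 25*x^4 + 250*x^3 - 1250*x^2 + 3125*x - 3125
which factors as (x - 5)^5. The eigenvalues (with algebraic multiplicities) are λ = 5 with multiplicity 5.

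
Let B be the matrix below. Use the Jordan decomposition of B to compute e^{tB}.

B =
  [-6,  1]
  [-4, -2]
e^{tB} =
  [-2*t*exp(-4*t) + exp(-4*t), t*exp(-4*t)]
  [-4*t*exp(-4*t), 2*t*exp(-4*t) + exp(-4*t)]

Strategy: write B = P · J · P⁻¹ where J is a Jordan canonical form, so e^{tB} = P · e^{tJ} · P⁻¹, and e^{tJ} can be computed block-by-block.

B has Jordan form
J =
  [-4,  1]
  [ 0, -4]
(up to reordering of blocks).

Per-block formulas:
  For a 2×2 Jordan block J_2(-4): exp(t · J_2(-4)) = e^(-4t)·(I + t·N), where N is the 2×2 nilpotent shift.

After assembling e^{tJ} and conjugating by P, we get:

e^{tB} =
  [-2*t*exp(-4*t) + exp(-4*t), t*exp(-4*t)]
  [-4*t*exp(-4*t), 2*t*exp(-4*t) + exp(-4*t)]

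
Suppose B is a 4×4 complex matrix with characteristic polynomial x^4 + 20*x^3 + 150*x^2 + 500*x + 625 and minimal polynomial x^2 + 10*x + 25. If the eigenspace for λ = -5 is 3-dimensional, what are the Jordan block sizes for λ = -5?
Block sizes for λ = -5: [2, 1, 1]

Step 1 — from the characteristic polynomial, algebraic multiplicity of λ = -5 is 4. From dim ker(B − (-5)·I) = 3, there are exactly 3 Jordan blocks for λ = -5.
Step 2 — from the minimal polynomial, the factor (x + 5)^2 tells us the largest block for λ = -5 has size 2.
Step 3 — with total size 4, 3 blocks, and largest block 2, the block sizes (in nonincreasing order) are [2, 1, 1].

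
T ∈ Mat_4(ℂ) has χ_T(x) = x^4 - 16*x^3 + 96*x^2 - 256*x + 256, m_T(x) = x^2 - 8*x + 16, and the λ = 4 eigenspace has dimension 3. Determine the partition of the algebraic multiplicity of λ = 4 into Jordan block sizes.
Block sizes for λ = 4: [2, 1, 1]

Step 1 — from the characteristic polynomial, algebraic multiplicity of λ = 4 is 4. From dim ker(T − (4)·I) = 3, there are exactly 3 Jordan blocks for λ = 4.
Step 2 — from the minimal polynomial, the factor (x − 4)^2 tells us the largest block for λ = 4 has size 2.
Step 3 — with total size 4, 3 blocks, and largest block 2, the block sizes (in nonincreasing order) are [2, 1, 1].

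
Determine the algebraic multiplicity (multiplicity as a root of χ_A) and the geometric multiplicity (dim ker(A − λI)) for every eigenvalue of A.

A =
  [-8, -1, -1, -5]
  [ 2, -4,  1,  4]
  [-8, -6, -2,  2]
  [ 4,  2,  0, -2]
λ = -4: alg = 4, geom = 2

Step 1 — factor the characteristic polynomial to read off the algebraic multiplicities:
  χ_A(x) = (x + 4)^4

Step 2 — compute geometric multiplicities via the rank-nullity identity g(λ) = n − rank(A − λI):
  rank(A − (-4)·I) = 2, so dim ker(A − (-4)·I) = n − 2 = 2

Summary:
  λ = -4: algebraic multiplicity = 4, geometric multiplicity = 2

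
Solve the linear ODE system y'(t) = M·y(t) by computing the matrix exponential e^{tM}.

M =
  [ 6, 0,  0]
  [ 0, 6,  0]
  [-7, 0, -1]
e^{tM} =
  [exp(6*t), 0, 0]
  [0, exp(6*t), 0]
  [-exp(6*t) + exp(-t), 0, exp(-t)]

Strategy: write M = P · J · P⁻¹ where J is a Jordan canonical form, so e^{tM} = P · e^{tJ} · P⁻¹, and e^{tJ} can be computed block-by-block.

M has Jordan form
J =
  [-1, 0, 0]
  [ 0, 6, 0]
  [ 0, 0, 6]
(up to reordering of blocks).

Per-block formulas:
  For a 1×1 block at λ = -1: exp(t · [-1]) = [e^(-1t)].
  For a 1×1 block at λ = 6: exp(t · [6]) = [e^(6t)].

After assembling e^{tJ} and conjugating by P, we get:

e^{tM} =
  [exp(6*t), 0, 0]
  [0, exp(6*t), 0]
  [-exp(6*t) + exp(-t), 0, exp(-t)]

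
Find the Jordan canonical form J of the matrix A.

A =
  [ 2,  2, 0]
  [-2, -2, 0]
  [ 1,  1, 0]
J_2(0) ⊕ J_1(0)

The characteristic polynomial is
  det(x·I − A) = x^3

Eigenvalues and multiplicities (the geometric multiplicity of λ is n − rank(A − λI), which equals the number of Jordan blocks for λ):
  λ = 0: algebraic multiplicity = 3, geometric multiplicity = 2

Determining the block sizes for each eigenvalue:
  λ = 0: 2 blocks summing to 3 forces exactly one block of size 2 and the rest size 1 → block sizes [2, 1]

Assembling the blocks gives a Jordan form
J =
  [0, 1, 0]
  [0, 0, 0]
  [0, 0, 0]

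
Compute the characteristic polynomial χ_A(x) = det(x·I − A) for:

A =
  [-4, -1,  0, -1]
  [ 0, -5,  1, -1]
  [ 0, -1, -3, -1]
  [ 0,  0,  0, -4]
x^4 + 16*x^3 + 96*x^2 + 256*x + 256

Expanding det(x·I − A) (e.g. by cofactor expansion or by noting that A is similar to its Jordan form J, which has the same characteristic polynomial as A) gives
  χ_A(x) = x^4 + 16*x^3 + 96*x^2 + 256*x + 256
which factors as (x + 4)^4. The eigenvalues (with algebraic multiplicities) are λ = -4 with multiplicity 4.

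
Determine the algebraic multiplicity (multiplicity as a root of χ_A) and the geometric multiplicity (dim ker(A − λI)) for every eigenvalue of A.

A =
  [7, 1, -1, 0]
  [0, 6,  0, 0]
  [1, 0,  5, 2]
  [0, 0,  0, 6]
λ = 6: alg = 4, geom = 2

Step 1 — factor the characteristic polynomial to read off the algebraic multiplicities:
  χ_A(x) = (x - 6)^4

Step 2 — compute geometric multiplicities via the rank-nullity identity g(λ) = n − rank(A − λI):
  rank(A − (6)·I) = 2, so dim ker(A − (6)·I) = n − 2 = 2

Summary:
  λ = 6: algebraic multiplicity = 4, geometric multiplicity = 2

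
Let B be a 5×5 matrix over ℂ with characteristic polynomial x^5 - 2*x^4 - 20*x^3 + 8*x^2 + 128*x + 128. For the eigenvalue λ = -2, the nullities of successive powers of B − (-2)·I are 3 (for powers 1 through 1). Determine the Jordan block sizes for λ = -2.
Block sizes for λ = -2: [1, 1, 1]

From the dimensions of kernels of powers, the number of Jordan blocks of size at least j is d_j − d_{j−1} where d_j = dim ker(N^j) (with d_0 = 0). Computing the differences gives [3].
The number of blocks of size exactly k is (#blocks of size ≥ k) − (#blocks of size ≥ k + 1), so the partition is: 3 block(s) of size 1.
In nonincreasing order the block sizes are [1, 1, 1].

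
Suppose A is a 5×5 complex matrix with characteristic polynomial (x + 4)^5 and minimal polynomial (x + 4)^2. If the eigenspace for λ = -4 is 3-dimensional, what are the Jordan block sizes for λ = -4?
Block sizes for λ = -4: [2, 2, 1]

Step 1 — from the characteristic polynomial, algebraic multiplicity of λ = -4 is 5. From dim ker(A − (-4)·I) = 3, there are exactly 3 Jordan blocks for λ = -4.
Step 2 — from the minimal polynomial, the factor (x + 4)^2 tells us the largest block for λ = -4 has size 2.
Step 3 — with total size 5, 3 blocks, and largest block 2, the block sizes (in nonincreasing order) are [2, 2, 1].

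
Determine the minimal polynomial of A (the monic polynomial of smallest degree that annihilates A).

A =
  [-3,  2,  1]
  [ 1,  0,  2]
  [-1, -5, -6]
x^3 + 9*x^2 + 27*x + 27

The characteristic polynomial is χ_A(x) = (x + 3)^3, so the eigenvalues are known. The minimal polynomial is
  m_A(x) = Π_λ (x − λ)^{k_λ}
where k_λ is the size of the *largest* Jordan block for λ (equivalently, the smallest k with (A − λI)^k v = 0 for every generalised eigenvector v of λ).

  λ = -3: largest Jordan block has size 3, contributing (x + 3)^3

So m_A(x) = (x + 3)^3 = x^3 + 9*x^2 + 27*x + 27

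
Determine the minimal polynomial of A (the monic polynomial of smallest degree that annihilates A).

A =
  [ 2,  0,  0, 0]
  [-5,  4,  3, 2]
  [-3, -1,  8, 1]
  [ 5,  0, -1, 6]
x^4 - 20*x^3 + 144*x^2 - 432*x + 432

The characteristic polynomial is χ_A(x) = (x - 6)^3*(x - 2), so the eigenvalues are known. The minimal polynomial is
  m_A(x) = Π_λ (x − λ)^{k_λ}
where k_λ is the size of the *largest* Jordan block for λ (equivalently, the smallest k with (A − λI)^k v = 0 for every generalised eigenvector v of λ).

  λ = 2: largest Jordan block has size 1, contributing (x − 2)
  λ = 6: largest Jordan block has size 3, contributing (x − 6)^3

So m_A(x) = (x - 6)^3*(x - 2) = x^4 - 20*x^3 + 144*x^2 - 432*x + 432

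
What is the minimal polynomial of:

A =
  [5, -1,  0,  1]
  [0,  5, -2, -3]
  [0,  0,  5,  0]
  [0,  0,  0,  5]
x^3 - 15*x^2 + 75*x - 125

The characteristic polynomial is χ_A(x) = (x - 5)^4, so the eigenvalues are known. The minimal polynomial is
  m_A(x) = Π_λ (x − λ)^{k_λ}
where k_λ is the size of the *largest* Jordan block for λ (equivalently, the smallest k with (A − λI)^k v = 0 for every generalised eigenvector v of λ).

  λ = 5: largest Jordan block has size 3, contributing (x − 5)^3

So m_A(x) = (x - 5)^3 = x^3 - 15*x^2 + 75*x - 125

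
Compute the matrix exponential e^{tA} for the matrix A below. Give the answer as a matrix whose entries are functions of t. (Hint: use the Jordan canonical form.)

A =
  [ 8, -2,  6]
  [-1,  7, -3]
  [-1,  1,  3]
e^{tA} =
  [2*t*exp(6*t) + exp(6*t), -2*t*exp(6*t), 6*t*exp(6*t)]
  [-t*exp(6*t), t*exp(6*t) + exp(6*t), -3*t*exp(6*t)]
  [-t*exp(6*t), t*exp(6*t), -3*t*exp(6*t) + exp(6*t)]

Strategy: write A = P · J · P⁻¹ where J is a Jordan canonical form, so e^{tA} = P · e^{tJ} · P⁻¹, and e^{tJ} can be computed block-by-block.

A has Jordan form
J =
  [6, 1, 0]
  [0, 6, 0]
  [0, 0, 6]
(up to reordering of blocks).

Per-block formulas:
  For a 1×1 block at λ = 6: exp(t · [6]) = [e^(6t)].
  For a 2×2 Jordan block J_2(6): exp(t · J_2(6)) = e^(6t)·(I + t·N), where N is the 2×2 nilpotent shift.

After assembling e^{tJ} and conjugating by P, we get:

e^{tA} =
  [2*t*exp(6*t) + exp(6*t), -2*t*exp(6*t), 6*t*exp(6*t)]
  [-t*exp(6*t), t*exp(6*t) + exp(6*t), -3*t*exp(6*t)]
  [-t*exp(6*t), t*exp(6*t), -3*t*exp(6*t) + exp(6*t)]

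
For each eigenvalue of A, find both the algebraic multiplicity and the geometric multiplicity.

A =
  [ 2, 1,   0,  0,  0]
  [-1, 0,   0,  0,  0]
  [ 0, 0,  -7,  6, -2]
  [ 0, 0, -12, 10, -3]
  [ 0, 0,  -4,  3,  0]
λ = 1: alg = 5, geom = 3

Step 1 — factor the characteristic polynomial to read off the algebraic multiplicities:
  χ_A(x) = (x - 1)^5

Step 2 — compute geometric multiplicities via the rank-nullity identity g(λ) = n − rank(A − λI):
  rank(A − (1)·I) = 2, so dim ker(A − (1)·I) = n − 2 = 3

Summary:
  λ = 1: algebraic multiplicity = 5, geometric multiplicity = 3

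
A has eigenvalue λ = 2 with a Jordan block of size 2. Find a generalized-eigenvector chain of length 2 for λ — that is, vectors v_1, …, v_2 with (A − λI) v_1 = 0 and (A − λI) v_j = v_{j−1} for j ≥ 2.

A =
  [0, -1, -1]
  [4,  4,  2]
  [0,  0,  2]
A Jordan chain for λ = 2 of length 2:
v_1 = (-2, 4, 0)ᵀ
v_2 = (1, 0, 0)ᵀ

Let N = A − (2)·I. We want v_2 with N^2 v_2 = 0 but N^1 v_2 ≠ 0; then v_{j-1} := N · v_j for j = 2, …, 2.

Pick v_2 = (1, 0, 0)ᵀ.
Then v_1 = N · v_2 = (-2, 4, 0)ᵀ.

Sanity check: (A − (2)·I) v_1 = (0, 0, 0)ᵀ = 0. ✓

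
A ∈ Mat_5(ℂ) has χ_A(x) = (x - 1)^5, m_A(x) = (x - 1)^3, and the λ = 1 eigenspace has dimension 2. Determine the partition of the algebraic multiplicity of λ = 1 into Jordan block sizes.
Block sizes for λ = 1: [3, 2]

Step 1 — from the characteristic polynomial, algebraic multiplicity of λ = 1 is 5. From dim ker(A − (1)·I) = 2, there are exactly 2 Jordan blocks for λ = 1.
Step 2 — from the minimal polynomial, the factor (x − 1)^3 tells us the largest block for λ = 1 has size 3.
Step 3 — with total size 5, 2 blocks, and largest block 3, the block sizes (in nonincreasing order) are [3, 2].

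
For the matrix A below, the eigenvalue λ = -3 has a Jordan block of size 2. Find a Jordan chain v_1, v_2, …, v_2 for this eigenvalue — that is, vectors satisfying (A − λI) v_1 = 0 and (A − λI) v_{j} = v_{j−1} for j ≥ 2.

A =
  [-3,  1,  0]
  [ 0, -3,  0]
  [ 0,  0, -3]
A Jordan chain for λ = -3 of length 2:
v_1 = (1, 0, 0)ᵀ
v_2 = (0, 1, 0)ᵀ

Let N = A − (-3)·I. We want v_2 with N^2 v_2 = 0 but N^1 v_2 ≠ 0; then v_{j-1} := N · v_j for j = 2, …, 2.

Pick v_2 = (0, 1, 0)ᵀ.
Then v_1 = N · v_2 = (1, 0, 0)ᵀ.

Sanity check: (A − (-3)·I) v_1 = (0, 0, 0)ᵀ = 0. ✓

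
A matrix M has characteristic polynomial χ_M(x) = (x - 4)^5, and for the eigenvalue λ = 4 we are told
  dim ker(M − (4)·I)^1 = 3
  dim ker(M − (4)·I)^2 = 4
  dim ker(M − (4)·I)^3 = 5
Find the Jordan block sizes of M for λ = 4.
Block sizes for λ = 4: [3, 1, 1]

From the dimensions of kernels of powers, the number of Jordan blocks of size at least j is d_j − d_{j−1} where d_j = dim ker(N^j) (with d_0 = 0). Computing the differences gives [3, 1, 1].
The number of blocks of size exactly k is (#blocks of size ≥ k) − (#blocks of size ≥ k + 1), so the partition is: 2 block(s) of size 1, 1 block(s) of size 3.
In nonincreasing order the block sizes are [3, 1, 1].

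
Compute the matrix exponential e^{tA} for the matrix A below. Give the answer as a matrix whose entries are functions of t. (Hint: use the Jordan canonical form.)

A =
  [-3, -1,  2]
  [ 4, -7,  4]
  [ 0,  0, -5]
e^{tA} =
  [2*t*exp(-5*t) + exp(-5*t), -t*exp(-5*t), 2*t*exp(-5*t)]
  [4*t*exp(-5*t), -2*t*exp(-5*t) + exp(-5*t), 4*t*exp(-5*t)]
  [0, 0, exp(-5*t)]

Strategy: write A = P · J · P⁻¹ where J is a Jordan canonical form, so e^{tA} = P · e^{tJ} · P⁻¹, and e^{tJ} can be computed block-by-block.

A has Jordan form
J =
  [-5,  1,  0]
  [ 0, -5,  0]
  [ 0,  0, -5]
(up to reordering of blocks).

Per-block formulas:
  For a 1×1 block at λ = -5: exp(t · [-5]) = [e^(-5t)].
  For a 2×2 Jordan block J_2(-5): exp(t · J_2(-5)) = e^(-5t)·(I + t·N), where N is the 2×2 nilpotent shift.

After assembling e^{tJ} and conjugating by P, we get:

e^{tA} =
  [2*t*exp(-5*t) + exp(-5*t), -t*exp(-5*t), 2*t*exp(-5*t)]
  [4*t*exp(-5*t), -2*t*exp(-5*t) + exp(-5*t), 4*t*exp(-5*t)]
  [0, 0, exp(-5*t)]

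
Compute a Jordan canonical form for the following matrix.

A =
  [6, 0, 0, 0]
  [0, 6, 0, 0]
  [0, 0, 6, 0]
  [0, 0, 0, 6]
J_1(6) ⊕ J_1(6) ⊕ J_1(6) ⊕ J_1(6)

The characteristic polynomial is
  det(x·I − A) = x^4 - 24*x^3 + 216*x^2 - 864*x + 1296 = (x - 6)^4

Eigenvalues and multiplicities (the geometric multiplicity of λ is n − rank(A − λI), which equals the number of Jordan blocks for λ):
  λ = 6: algebraic multiplicity = 4, geometric multiplicity = 4

Determining the block sizes for each eigenvalue:
  λ = 6: gm = am = 4, so every block has size 1 → block sizes [1, 1, 1, 1]

Assembling the blocks gives a Jordan form
J =
  [6, 0, 0, 0]
  [0, 6, 0, 0]
  [0, 0, 6, 0]
  [0, 0, 0, 6]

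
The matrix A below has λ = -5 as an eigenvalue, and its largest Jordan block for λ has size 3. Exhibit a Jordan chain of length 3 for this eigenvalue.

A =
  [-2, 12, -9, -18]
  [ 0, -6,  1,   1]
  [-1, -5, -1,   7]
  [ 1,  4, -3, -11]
A Jordan chain for λ = -5 of length 3:
v_1 = (-3, 0, 1, -1)ᵀ
v_2 = (12, -1, -5, 4)ᵀ
v_3 = (0, 1, 0, 0)ᵀ

Let N = A − (-5)·I. We want v_3 with N^3 v_3 = 0 but N^2 v_3 ≠ 0; then v_{j-1} := N · v_j for j = 3, …, 2.

Pick v_3 = (0, 1, 0, 0)ᵀ.
Then v_2 = N · v_3 = (12, -1, -5, 4)ᵀ.
Then v_1 = N · v_2 = (-3, 0, 1, -1)ᵀ.

Sanity check: (A − (-5)·I) v_1 = (0, 0, 0, 0)ᵀ = 0. ✓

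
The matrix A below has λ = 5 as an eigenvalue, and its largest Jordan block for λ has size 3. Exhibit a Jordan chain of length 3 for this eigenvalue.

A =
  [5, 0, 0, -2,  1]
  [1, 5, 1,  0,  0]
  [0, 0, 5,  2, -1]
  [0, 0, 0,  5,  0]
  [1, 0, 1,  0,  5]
A Jordan chain for λ = 5 of length 3:
v_1 = (1, 0, -1, 0, 0)ᵀ
v_2 = (0, 1, 0, 0, 1)ᵀ
v_3 = (1, 0, 0, 0, 0)ᵀ

Let N = A − (5)·I. We want v_3 with N^3 v_3 = 0 but N^2 v_3 ≠ 0; then v_{j-1} := N · v_j for j = 3, …, 2.

Pick v_3 = (1, 0, 0, 0, 0)ᵀ.
Then v_2 = N · v_3 = (0, 1, 0, 0, 1)ᵀ.
Then v_1 = N · v_2 = (1, 0, -1, 0, 0)ᵀ.

Sanity check: (A − (5)·I) v_1 = (0, 0, 0, 0, 0)ᵀ = 0. ✓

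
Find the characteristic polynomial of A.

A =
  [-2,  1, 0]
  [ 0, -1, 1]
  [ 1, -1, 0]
x^3 + 3*x^2 + 3*x + 1

Expanding det(x·I − A) (e.g. by cofactor expansion or by noting that A is similar to its Jordan form J, which has the same characteristic polynomial as A) gives
  χ_A(x) = x^3 + 3*x^2 + 3*x + 1
which factors as (x + 1)^3. The eigenvalues (with algebraic multiplicities) are λ = -1 with multiplicity 3.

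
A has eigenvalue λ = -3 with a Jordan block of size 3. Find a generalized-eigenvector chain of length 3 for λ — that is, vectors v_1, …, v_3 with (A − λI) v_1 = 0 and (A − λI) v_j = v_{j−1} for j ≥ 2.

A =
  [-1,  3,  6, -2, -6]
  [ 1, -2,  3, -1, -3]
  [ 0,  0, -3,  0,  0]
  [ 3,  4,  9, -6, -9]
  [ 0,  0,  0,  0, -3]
A Jordan chain for λ = -3 of length 3:
v_1 = (1, 0, 0, 1, 0)ᵀ
v_2 = (2, 1, 0, 3, 0)ᵀ
v_3 = (1, 0, 0, 0, 0)ᵀ

Let N = A − (-3)·I. We want v_3 with N^3 v_3 = 0 but N^2 v_3 ≠ 0; then v_{j-1} := N · v_j for j = 3, …, 2.

Pick v_3 = (1, 0, 0, 0, 0)ᵀ.
Then v_2 = N · v_3 = (2, 1, 0, 3, 0)ᵀ.
Then v_1 = N · v_2 = (1, 0, 0, 1, 0)ᵀ.

Sanity check: (A − (-3)·I) v_1 = (0, 0, 0, 0, 0)ᵀ = 0. ✓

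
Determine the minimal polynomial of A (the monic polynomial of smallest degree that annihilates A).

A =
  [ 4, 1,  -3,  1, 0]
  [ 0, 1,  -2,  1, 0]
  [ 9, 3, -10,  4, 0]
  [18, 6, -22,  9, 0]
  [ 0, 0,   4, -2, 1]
x^2 - 2*x + 1

The characteristic polynomial is χ_A(x) = (x - 1)^5, so the eigenvalues are known. The minimal polynomial is
  m_A(x) = Π_λ (x − λ)^{k_λ}
where k_λ is the size of the *largest* Jordan block for λ (equivalently, the smallest k with (A − λI)^k v = 0 for every generalised eigenvector v of λ).

  λ = 1: largest Jordan block has size 2, contributing (x − 1)^2

So m_A(x) = (x - 1)^2 = x^2 - 2*x + 1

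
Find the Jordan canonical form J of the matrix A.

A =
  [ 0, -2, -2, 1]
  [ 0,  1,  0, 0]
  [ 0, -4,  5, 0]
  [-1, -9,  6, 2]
J_3(1) ⊕ J_1(5)

The characteristic polynomial is
  det(x·I − A) = x^4 - 8*x^3 + 18*x^2 - 16*x + 5 = (x - 5)*(x - 1)^3

Eigenvalues and multiplicities (the geometric multiplicity of λ is n − rank(A − λI), which equals the number of Jordan blocks for λ):
  λ = 1: algebraic multiplicity = 3, geometric multiplicity = 1
  λ = 5: algebraic multiplicity = 1, geometric multiplicity = 1

Determining the block sizes for each eigenvalue:
  λ = 1: one block (gm = 1), so the single block has size am = 3 → block sizes [3]
  λ = 5: one block (gm = 1), so the single block has size am = 1 → block sizes [1]

Assembling the blocks gives a Jordan form
J =
  [1, 1, 0, 0]
  [0, 1, 1, 0]
  [0, 0, 1, 0]
  [0, 0, 0, 5]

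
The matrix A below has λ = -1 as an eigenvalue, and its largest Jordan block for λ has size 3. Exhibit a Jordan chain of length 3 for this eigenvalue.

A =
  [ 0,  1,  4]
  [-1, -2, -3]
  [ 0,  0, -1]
A Jordan chain for λ = -1 of length 3:
v_1 = (1, -1, 0)ᵀ
v_2 = (4, -3, 0)ᵀ
v_3 = (0, 0, 1)ᵀ

Let N = A − (-1)·I. We want v_3 with N^3 v_3 = 0 but N^2 v_3 ≠ 0; then v_{j-1} := N · v_j for j = 3, …, 2.

Pick v_3 = (0, 0, 1)ᵀ.
Then v_2 = N · v_3 = (4, -3, 0)ᵀ.
Then v_1 = N · v_2 = (1, -1, 0)ᵀ.

Sanity check: (A − (-1)·I) v_1 = (0, 0, 0)ᵀ = 0. ✓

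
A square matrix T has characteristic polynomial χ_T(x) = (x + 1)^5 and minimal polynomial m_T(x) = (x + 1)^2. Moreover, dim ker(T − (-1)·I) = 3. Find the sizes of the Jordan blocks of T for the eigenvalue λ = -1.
Block sizes for λ = -1: [2, 2, 1]

Step 1 — from the characteristic polynomial, algebraic multiplicity of λ = -1 is 5. From dim ker(T − (-1)·I) = 3, there are exactly 3 Jordan blocks for λ = -1.
Step 2 — from the minimal polynomial, the factor (x + 1)^2 tells us the largest block for λ = -1 has size 2.
Step 3 — with total size 5, 3 blocks, and largest block 2, the block sizes (in nonincreasing order) are [2, 2, 1].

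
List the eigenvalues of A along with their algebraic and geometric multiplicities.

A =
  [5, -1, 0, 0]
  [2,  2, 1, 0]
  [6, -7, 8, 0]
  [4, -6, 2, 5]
λ = 5: alg = 4, geom = 2

Step 1 — factor the characteristic polynomial to read off the algebraic multiplicities:
  χ_A(x) = (x - 5)^4

Step 2 — compute geometric multiplicities via the rank-nullity identity g(λ) = n − rank(A − λI):
  rank(A − (5)·I) = 2, so dim ker(A − (5)·I) = n − 2 = 2

Summary:
  λ = 5: algebraic multiplicity = 4, geometric multiplicity = 2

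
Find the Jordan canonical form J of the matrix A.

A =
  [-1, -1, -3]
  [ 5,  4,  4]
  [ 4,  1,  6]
J_3(3)

The characteristic polynomial is
  det(x·I − A) = x^3 - 9*x^2 + 27*x - 27 = (x - 3)^3

Eigenvalues and multiplicities (the geometric multiplicity of λ is n − rank(A − λI), which equals the number of Jordan blocks for λ):
  λ = 3: algebraic multiplicity = 3, geometric multiplicity = 1

Determining the block sizes for each eigenvalue:
  λ = 3: one block (gm = 1), so the single block has size am = 3 → block sizes [3]

Assembling the blocks gives a Jordan form
J =
  [3, 1, 0]
  [0, 3, 1]
  [0, 0, 3]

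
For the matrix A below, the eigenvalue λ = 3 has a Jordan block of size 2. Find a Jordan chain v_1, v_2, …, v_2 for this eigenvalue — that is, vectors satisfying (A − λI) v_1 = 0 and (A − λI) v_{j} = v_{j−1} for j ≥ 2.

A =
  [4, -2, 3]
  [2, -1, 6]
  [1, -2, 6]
A Jordan chain for λ = 3 of length 2:
v_1 = (1, 2, 1)ᵀ
v_2 = (1, 0, 0)ᵀ

Let N = A − (3)·I. We want v_2 with N^2 v_2 = 0 but N^1 v_2 ≠ 0; then v_{j-1} := N · v_j for j = 2, …, 2.

Pick v_2 = (1, 0, 0)ᵀ.
Then v_1 = N · v_2 = (1, 2, 1)ᵀ.

Sanity check: (A − (3)·I) v_1 = (0, 0, 0)ᵀ = 0. ✓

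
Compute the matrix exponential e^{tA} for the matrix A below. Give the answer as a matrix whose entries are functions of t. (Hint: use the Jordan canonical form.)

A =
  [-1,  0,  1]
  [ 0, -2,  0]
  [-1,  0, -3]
e^{tA} =
  [t*exp(-2*t) + exp(-2*t), 0, t*exp(-2*t)]
  [0, exp(-2*t), 0]
  [-t*exp(-2*t), 0, -t*exp(-2*t) + exp(-2*t)]

Strategy: write A = P · J · P⁻¹ where J is a Jordan canonical form, so e^{tA} = P · e^{tJ} · P⁻¹, and e^{tJ} can be computed block-by-block.

A has Jordan form
J =
  [-2,  1,  0]
  [ 0, -2,  0]
  [ 0,  0, -2]
(up to reordering of blocks).

Per-block formulas:
  For a 2×2 Jordan block J_2(-2): exp(t · J_2(-2)) = e^(-2t)·(I + t·N), where N is the 2×2 nilpotent shift.
  For a 1×1 block at λ = -2: exp(t · [-2]) = [e^(-2t)].

After assembling e^{tJ} and conjugating by P, we get:

e^{tA} =
  [t*exp(-2*t) + exp(-2*t), 0, t*exp(-2*t)]
  [0, exp(-2*t), 0]
  [-t*exp(-2*t), 0, -t*exp(-2*t) + exp(-2*t)]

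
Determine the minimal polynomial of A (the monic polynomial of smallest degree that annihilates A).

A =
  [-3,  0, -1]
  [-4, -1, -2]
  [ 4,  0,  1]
x^2 + 2*x + 1

The characteristic polynomial is χ_A(x) = (x + 1)^3, so the eigenvalues are known. The minimal polynomial is
  m_A(x) = Π_λ (x − λ)^{k_λ}
where k_λ is the size of the *largest* Jordan block for λ (equivalently, the smallest k with (A − λI)^k v = 0 for every generalised eigenvector v of λ).

  λ = -1: largest Jordan block has size 2, contributing (x + 1)^2

So m_A(x) = (x + 1)^2 = x^2 + 2*x + 1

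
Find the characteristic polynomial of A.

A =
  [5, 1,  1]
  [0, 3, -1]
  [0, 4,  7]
x^3 - 15*x^2 + 75*x - 125

Expanding det(x·I − A) (e.g. by cofactor expansion or by noting that A is similar to its Jordan form J, which has the same characteristic polynomial as A) gives
  χ_A(x) = x^3 - 15*x^2 + 75*x - 125
which factors as (x - 5)^3. The eigenvalues (with algebraic multiplicities) are λ = 5 with multiplicity 3.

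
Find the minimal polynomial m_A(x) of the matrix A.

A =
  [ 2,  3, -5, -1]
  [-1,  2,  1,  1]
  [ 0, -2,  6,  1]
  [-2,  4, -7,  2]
x^2 - 6*x + 9

The characteristic polynomial is χ_A(x) = (x - 3)^4, so the eigenvalues are known. The minimal polynomial is
  m_A(x) = Π_λ (x − λ)^{k_λ}
where k_λ is the size of the *largest* Jordan block for λ (equivalently, the smallest k with (A − λI)^k v = 0 for every generalised eigenvector v of λ).

  λ = 3: largest Jordan block has size 2, contributing (x − 3)^2

So m_A(x) = (x - 3)^2 = x^2 - 6*x + 9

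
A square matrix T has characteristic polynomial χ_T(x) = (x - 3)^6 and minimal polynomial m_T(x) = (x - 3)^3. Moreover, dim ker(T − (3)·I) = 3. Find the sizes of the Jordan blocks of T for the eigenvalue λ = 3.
Block sizes for λ = 3: [3, 2, 1]

Step 1 — from the characteristic polynomial, algebraic multiplicity of λ = 3 is 6. From dim ker(T − (3)·I) = 3, there are exactly 3 Jordan blocks for λ = 3.
Step 2 — from the minimal polynomial, the factor (x − 3)^3 tells us the largest block for λ = 3 has size 3.
Step 3 — with total size 6, 3 blocks, and largest block 3, the block sizes (in nonincreasing order) are [3, 2, 1].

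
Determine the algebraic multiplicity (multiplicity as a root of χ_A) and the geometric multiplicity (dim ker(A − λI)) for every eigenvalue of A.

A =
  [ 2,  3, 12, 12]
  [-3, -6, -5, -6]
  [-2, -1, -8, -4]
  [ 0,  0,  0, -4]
λ = -4: alg = 4, geom = 2

Step 1 — factor the characteristic polynomial to read off the algebraic multiplicities:
  χ_A(x) = (x + 4)^4

Step 2 — compute geometric multiplicities via the rank-nullity identity g(λ) = n − rank(A − λI):
  rank(A − (-4)·I) = 2, so dim ker(A − (-4)·I) = n − 2 = 2

Summary:
  λ = -4: algebraic multiplicity = 4, geometric multiplicity = 2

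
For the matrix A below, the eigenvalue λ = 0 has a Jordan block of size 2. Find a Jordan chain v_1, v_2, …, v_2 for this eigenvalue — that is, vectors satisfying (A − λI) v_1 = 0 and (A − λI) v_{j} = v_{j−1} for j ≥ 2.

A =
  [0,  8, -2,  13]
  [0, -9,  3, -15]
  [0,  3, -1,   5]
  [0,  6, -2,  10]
A Jordan chain for λ = 0 of length 2:
v_1 = (8, -9, 3, 6)ᵀ
v_2 = (0, 1, 0, 0)ᵀ

Let N = A − (0)·I. We want v_2 with N^2 v_2 = 0 but N^1 v_2 ≠ 0; then v_{j-1} := N · v_j for j = 2, …, 2.

Pick v_2 = (0, 1, 0, 0)ᵀ.
Then v_1 = N · v_2 = (8, -9, 3, 6)ᵀ.

Sanity check: (A − (0)·I) v_1 = (0, 0, 0, 0)ᵀ = 0. ✓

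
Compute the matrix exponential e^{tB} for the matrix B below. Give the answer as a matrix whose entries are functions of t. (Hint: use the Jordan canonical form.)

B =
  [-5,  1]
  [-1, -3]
e^{tB} =
  [-t*exp(-4*t) + exp(-4*t), t*exp(-4*t)]
  [-t*exp(-4*t), t*exp(-4*t) + exp(-4*t)]

Strategy: write B = P · J · P⁻¹ where J is a Jordan canonical form, so e^{tB} = P · e^{tJ} · P⁻¹, and e^{tJ} can be computed block-by-block.

B has Jordan form
J =
  [-4,  1]
  [ 0, -4]
(up to reordering of blocks).

Per-block formulas:
  For a 2×2 Jordan block J_2(-4): exp(t · J_2(-4)) = e^(-4t)·(I + t·N), where N is the 2×2 nilpotent shift.

After assembling e^{tJ} and conjugating by P, we get:

e^{tB} =
  [-t*exp(-4*t) + exp(-4*t), t*exp(-4*t)]
  [-t*exp(-4*t), t*exp(-4*t) + exp(-4*t)]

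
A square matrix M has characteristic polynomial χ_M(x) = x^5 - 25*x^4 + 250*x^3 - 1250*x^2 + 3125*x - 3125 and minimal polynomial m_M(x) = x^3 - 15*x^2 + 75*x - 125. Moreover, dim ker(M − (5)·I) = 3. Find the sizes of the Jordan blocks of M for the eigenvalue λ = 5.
Block sizes for λ = 5: [3, 1, 1]

Step 1 — from the characteristic polynomial, algebraic multiplicity of λ = 5 is 5. From dim ker(M − (5)·I) = 3, there are exactly 3 Jordan blocks for λ = 5.
Step 2 — from the minimal polynomial, the factor (x − 5)^3 tells us the largest block for λ = 5 has size 3.
Step 3 — with total size 5, 3 blocks, and largest block 3, the block sizes (in nonincreasing order) are [3, 1, 1].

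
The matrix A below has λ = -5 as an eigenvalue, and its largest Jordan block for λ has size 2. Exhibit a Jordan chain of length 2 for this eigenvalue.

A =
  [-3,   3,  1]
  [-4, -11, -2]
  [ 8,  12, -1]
A Jordan chain for λ = -5 of length 2:
v_1 = (2, -4, 8)ᵀ
v_2 = (1, 0, 0)ᵀ

Let N = A − (-5)·I. We want v_2 with N^2 v_2 = 0 but N^1 v_2 ≠ 0; then v_{j-1} := N · v_j for j = 2, …, 2.

Pick v_2 = (1, 0, 0)ᵀ.
Then v_1 = N · v_2 = (2, -4, 8)ᵀ.

Sanity check: (A − (-5)·I) v_1 = (0, 0, 0)ᵀ = 0. ✓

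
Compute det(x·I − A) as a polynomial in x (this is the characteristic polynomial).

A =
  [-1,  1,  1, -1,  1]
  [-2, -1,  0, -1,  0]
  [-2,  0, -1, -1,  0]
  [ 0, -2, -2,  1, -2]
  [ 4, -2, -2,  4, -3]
x^5 + 5*x^4 + 10*x^3 + 10*x^2 + 5*x + 1

Expanding det(x·I − A) (e.g. by cofactor expansion or by noting that A is similar to its Jordan form J, which has the same characteristic polynomial as A) gives
  χ_A(x) = x^5 + 5*x^4 + 10*x^3 + 10*x^2 + 5*x + 1
which factors as (x + 1)^5. The eigenvalues (with algebraic multiplicities) are λ = -1 with multiplicity 5.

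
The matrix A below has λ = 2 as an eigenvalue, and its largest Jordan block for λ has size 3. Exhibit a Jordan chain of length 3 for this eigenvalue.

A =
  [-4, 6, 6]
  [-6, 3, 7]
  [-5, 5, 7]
A Jordan chain for λ = 2 of length 3:
v_1 = (-30, -5, -25)ᵀ
v_2 = (-6, -6, -5)ᵀ
v_3 = (1, 0, 0)ᵀ

Let N = A − (2)·I. We want v_3 with N^3 v_3 = 0 but N^2 v_3 ≠ 0; then v_{j-1} := N · v_j for j = 3, …, 2.

Pick v_3 = (1, 0, 0)ᵀ.
Then v_2 = N · v_3 = (-6, -6, -5)ᵀ.
Then v_1 = N · v_2 = (-30, -5, -25)ᵀ.

Sanity check: (A − (2)·I) v_1 = (0, 0, 0)ᵀ = 0. ✓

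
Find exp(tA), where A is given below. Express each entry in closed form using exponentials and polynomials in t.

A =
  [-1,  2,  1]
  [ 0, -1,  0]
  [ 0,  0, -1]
e^{tA} =
  [exp(-t), 2*t*exp(-t), t*exp(-t)]
  [0, exp(-t), 0]
  [0, 0, exp(-t)]

Strategy: write A = P · J · P⁻¹ where J is a Jordan canonical form, so e^{tA} = P · e^{tJ} · P⁻¹, and e^{tJ} can be computed block-by-block.

A has Jordan form
J =
  [-1,  1,  0]
  [ 0, -1,  0]
  [ 0,  0, -1]
(up to reordering of blocks).

Per-block formulas:
  For a 1×1 block at λ = -1: exp(t · [-1]) = [e^(-1t)].
  For a 2×2 Jordan block J_2(-1): exp(t · J_2(-1)) = e^(-1t)·(I + t·N), where N is the 2×2 nilpotent shift.

After assembling e^{tJ} and conjugating by P, we get:

e^{tA} =
  [exp(-t), 2*t*exp(-t), t*exp(-t)]
  [0, exp(-t), 0]
  [0, 0, exp(-t)]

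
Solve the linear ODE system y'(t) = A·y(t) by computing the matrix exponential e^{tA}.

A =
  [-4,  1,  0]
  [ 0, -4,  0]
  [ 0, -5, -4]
e^{tA} =
  [exp(-4*t), t*exp(-4*t), 0]
  [0, exp(-4*t), 0]
  [0, -5*t*exp(-4*t), exp(-4*t)]

Strategy: write A = P · J · P⁻¹ where J is a Jordan canonical form, so e^{tA} = P · e^{tJ} · P⁻¹, and e^{tJ} can be computed block-by-block.

A has Jordan form
J =
  [-4,  1,  0]
  [ 0, -4,  0]
  [ 0,  0, -4]
(up to reordering of blocks).

Per-block formulas:
  For a 2×2 Jordan block J_2(-4): exp(t · J_2(-4)) = e^(-4t)·(I + t·N), where N is the 2×2 nilpotent shift.
  For a 1×1 block at λ = -4: exp(t · [-4]) = [e^(-4t)].

After assembling e^{tJ} and conjugating by P, we get:

e^{tA} =
  [exp(-4*t), t*exp(-4*t), 0]
  [0, exp(-4*t), 0]
  [0, -5*t*exp(-4*t), exp(-4*t)]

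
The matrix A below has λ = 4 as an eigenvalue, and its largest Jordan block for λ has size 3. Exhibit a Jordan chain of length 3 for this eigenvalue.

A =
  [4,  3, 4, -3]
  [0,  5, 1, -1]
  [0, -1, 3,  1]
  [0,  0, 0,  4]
A Jordan chain for λ = 4 of length 3:
v_1 = (-1, 0, 0, 0)ᵀ
v_2 = (3, 1, -1, 0)ᵀ
v_3 = (0, 1, 0, 0)ᵀ

Let N = A − (4)·I. We want v_3 with N^3 v_3 = 0 but N^2 v_3 ≠ 0; then v_{j-1} := N · v_j for j = 3, …, 2.

Pick v_3 = (0, 1, 0, 0)ᵀ.
Then v_2 = N · v_3 = (3, 1, -1, 0)ᵀ.
Then v_1 = N · v_2 = (-1, 0, 0, 0)ᵀ.

Sanity check: (A − (4)·I) v_1 = (0, 0, 0, 0)ᵀ = 0. ✓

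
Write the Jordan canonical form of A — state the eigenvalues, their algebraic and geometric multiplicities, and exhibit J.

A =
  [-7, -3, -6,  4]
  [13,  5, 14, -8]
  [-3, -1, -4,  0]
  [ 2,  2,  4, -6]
J_2(-4) ⊕ J_1(-2) ⊕ J_1(-2)

The characteristic polynomial is
  det(x·I − A) = x^4 + 12*x^3 + 52*x^2 + 96*x + 64 = (x + 2)^2*(x + 4)^2

Eigenvalues and multiplicities (the geometric multiplicity of λ is n − rank(A − λI), which equals the number of Jordan blocks for λ):
  λ = -4: algebraic multiplicity = 2, geometric multiplicity = 1
  λ = -2: algebraic multiplicity = 2, geometric multiplicity = 2

Determining the block sizes for each eigenvalue:
  λ = -4: one block (gm = 1), so the single block has size am = 2 → block sizes [2]
  λ = -2: gm = am = 2, so every block has size 1 → block sizes [1, 1]

Assembling the blocks gives a Jordan form
J =
  [-4,  1,  0,  0]
  [ 0, -4,  0,  0]
  [ 0,  0, -2,  0]
  [ 0,  0,  0, -2]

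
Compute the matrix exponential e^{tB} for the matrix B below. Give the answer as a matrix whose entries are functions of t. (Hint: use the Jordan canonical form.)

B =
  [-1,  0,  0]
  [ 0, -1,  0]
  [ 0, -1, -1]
e^{tB} =
  [exp(-t), 0, 0]
  [0, exp(-t), 0]
  [0, -t*exp(-t), exp(-t)]

Strategy: write B = P · J · P⁻¹ where J is a Jordan canonical form, so e^{tB} = P · e^{tJ} · P⁻¹, and e^{tJ} can be computed block-by-block.

B has Jordan form
J =
  [-1,  1,  0]
  [ 0, -1,  0]
  [ 0,  0, -1]
(up to reordering of blocks).

Per-block formulas:
  For a 2×2 Jordan block J_2(-1): exp(t · J_2(-1)) = e^(-1t)·(I + t·N), where N is the 2×2 nilpotent shift.
  For a 1×1 block at λ = -1: exp(t · [-1]) = [e^(-1t)].

After assembling e^{tJ} and conjugating by P, we get:

e^{tB} =
  [exp(-t), 0, 0]
  [0, exp(-t), 0]
  [0, -t*exp(-t), exp(-t)]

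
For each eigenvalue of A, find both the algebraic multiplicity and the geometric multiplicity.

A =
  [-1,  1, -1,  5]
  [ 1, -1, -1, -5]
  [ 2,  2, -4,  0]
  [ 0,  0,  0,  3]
λ = -2: alg = 3, geom = 2; λ = 3: alg = 1, geom = 1

Step 1 — factor the characteristic polynomial to read off the algebraic multiplicities:
  χ_A(x) = (x - 3)*(x + 2)^3

Step 2 — compute geometric multiplicities via the rank-nullity identity g(λ) = n − rank(A − λI):
  rank(A − (-2)·I) = 2, so dim ker(A − (-2)·I) = n − 2 = 2
  rank(A − (3)·I) = 3, so dim ker(A − (3)·I) = n − 3 = 1

Summary:
  λ = -2: algebraic multiplicity = 3, geometric multiplicity = 2
  λ = 3: algebraic multiplicity = 1, geometric multiplicity = 1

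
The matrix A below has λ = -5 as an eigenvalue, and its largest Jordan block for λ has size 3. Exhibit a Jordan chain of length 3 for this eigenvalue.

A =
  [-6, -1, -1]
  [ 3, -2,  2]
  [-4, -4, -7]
A Jordan chain for λ = -5 of length 3:
v_1 = (2, -2, 0)ᵀ
v_2 = (-1, 3, -4)ᵀ
v_3 = (1, 0, 0)ᵀ

Let N = A − (-5)·I. We want v_3 with N^3 v_3 = 0 but N^2 v_3 ≠ 0; then v_{j-1} := N · v_j for j = 3, …, 2.

Pick v_3 = (1, 0, 0)ᵀ.
Then v_2 = N · v_3 = (-1, 3, -4)ᵀ.
Then v_1 = N · v_2 = (2, -2, 0)ᵀ.

Sanity check: (A − (-5)·I) v_1 = (0, 0, 0)ᵀ = 0. ✓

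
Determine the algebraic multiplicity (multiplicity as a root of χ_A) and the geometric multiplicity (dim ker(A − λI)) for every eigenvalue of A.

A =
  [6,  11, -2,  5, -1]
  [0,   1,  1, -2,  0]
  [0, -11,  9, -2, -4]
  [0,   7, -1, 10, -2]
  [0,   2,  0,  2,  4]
λ = 6: alg = 5, geom = 3

Step 1 — factor the characteristic polynomial to read off the algebraic multiplicities:
  χ_A(x) = (x - 6)^5

Step 2 — compute geometric multiplicities via the rank-nullity identity g(λ) = n − rank(A − λI):
  rank(A − (6)·I) = 2, so dim ker(A − (6)·I) = n − 2 = 3

Summary:
  λ = 6: algebraic multiplicity = 5, geometric multiplicity = 3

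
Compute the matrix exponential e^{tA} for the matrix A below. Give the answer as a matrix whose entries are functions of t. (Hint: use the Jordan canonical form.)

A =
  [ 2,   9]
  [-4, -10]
e^{tA} =
  [6*t*exp(-4*t) + exp(-4*t), 9*t*exp(-4*t)]
  [-4*t*exp(-4*t), -6*t*exp(-4*t) + exp(-4*t)]

Strategy: write A = P · J · P⁻¹ where J is a Jordan canonical form, so e^{tA} = P · e^{tJ} · P⁻¹, and e^{tJ} can be computed block-by-block.

A has Jordan form
J =
  [-4,  1]
  [ 0, -4]
(up to reordering of blocks).

Per-block formulas:
  For a 2×2 Jordan block J_2(-4): exp(t · J_2(-4)) = e^(-4t)·(I + t·N), where N is the 2×2 nilpotent shift.

After assembling e^{tJ} and conjugating by P, we get:

e^{tA} =
  [6*t*exp(-4*t) + exp(-4*t), 9*t*exp(-4*t)]
  [-4*t*exp(-4*t), -6*t*exp(-4*t) + exp(-4*t)]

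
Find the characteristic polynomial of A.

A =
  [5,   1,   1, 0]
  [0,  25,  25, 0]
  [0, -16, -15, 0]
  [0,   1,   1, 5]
x^4 - 20*x^3 + 150*x^2 - 500*x + 625

Expanding det(x·I − A) (e.g. by cofactor expansion or by noting that A is similar to its Jordan form J, which has the same characteristic polynomial as A) gives
  χ_A(x) = x^4 - 20*x^3 + 150*x^2 - 500*x + 625
which factors as (x - 5)^4. The eigenvalues (with algebraic multiplicities) are λ = 5 with multiplicity 4.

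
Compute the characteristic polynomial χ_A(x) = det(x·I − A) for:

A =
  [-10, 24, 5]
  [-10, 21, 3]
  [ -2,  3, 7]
x^3 - 18*x^2 + 108*x - 216

Expanding det(x·I − A) (e.g. by cofactor expansion or by noting that A is similar to its Jordan form J, which has the same characteristic polynomial as A) gives
  χ_A(x) = x^3 - 18*x^2 + 108*x - 216
which factors as (x - 6)^3. The eigenvalues (with algebraic multiplicities) are λ = 6 with multiplicity 3.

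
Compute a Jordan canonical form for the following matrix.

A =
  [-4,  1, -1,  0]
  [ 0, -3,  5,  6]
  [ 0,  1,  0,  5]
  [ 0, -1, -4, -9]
J_3(-4) ⊕ J_1(-4)

The characteristic polynomial is
  det(x·I − A) = x^4 + 16*x^3 + 96*x^2 + 256*x + 256 = (x + 4)^4

Eigenvalues and multiplicities (the geometric multiplicity of λ is n − rank(A − λI), which equals the number of Jordan blocks for λ):
  λ = -4: algebraic multiplicity = 4, geometric multiplicity = 2

Determining the block sizes for each eigenvalue:
  λ = -4: with am = 4 and gm = 2, the partition is not yet determined (e.g. several partitions of 4 into 2 parts exist). Let N = A − (-4)·I. Computing rank(N^1) = 2, rank(N^2) = 1, rank(N^3) = 0; the number of blocks of size ≥ j is rank(N^{j−1}) − rank(N^j), giving [2, 1, 1]. So we have 1 block(s) of size 3, 1 block(s) of size 1 → block sizes [3, 1]

Assembling the blocks gives a Jordan form
J =
  [-4,  1,  0,  0]
  [ 0, -4,  1,  0]
  [ 0,  0, -4,  0]
  [ 0,  0,  0, -4]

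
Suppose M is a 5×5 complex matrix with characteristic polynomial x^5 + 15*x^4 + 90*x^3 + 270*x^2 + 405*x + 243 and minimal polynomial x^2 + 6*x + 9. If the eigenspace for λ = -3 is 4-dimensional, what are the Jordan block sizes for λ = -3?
Block sizes for λ = -3: [2, 1, 1, 1]

Step 1 — from the characteristic polynomial, algebraic multiplicity of λ = -3 is 5. From dim ker(M − (-3)·I) = 4, there are exactly 4 Jordan blocks for λ = -3.
Step 2 — from the minimal polynomial, the factor (x + 3)^2 tells us the largest block for λ = -3 has size 2.
Step 3 — with total size 5, 4 blocks, and largest block 2, the block sizes (in nonincreasing order) are [2, 1, 1, 1].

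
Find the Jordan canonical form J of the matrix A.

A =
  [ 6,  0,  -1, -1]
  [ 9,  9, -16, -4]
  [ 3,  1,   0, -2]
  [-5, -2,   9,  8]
J_1(5) ⊕ J_3(6)

The characteristic polynomial is
  det(x·I − A) = x^4 - 23*x^3 + 198*x^2 - 756*x + 1080 = (x - 6)^3*(x - 5)

Eigenvalues and multiplicities (the geometric multiplicity of λ is n − rank(A − λI), which equals the number of Jordan blocks for λ):
  λ = 5: algebraic multiplicity = 1, geometric multiplicity = 1
  λ = 6: algebraic multiplicity = 3, geometric multiplicity = 1

Determining the block sizes for each eigenvalue:
  λ = 5: one block (gm = 1), so the single block has size am = 1 → block sizes [1]
  λ = 6: one block (gm = 1), so the single block has size am = 3 → block sizes [3]

Assembling the blocks gives a Jordan form
J =
  [5, 0, 0, 0]
  [0, 6, 1, 0]
  [0, 0, 6, 1]
  [0, 0, 0, 6]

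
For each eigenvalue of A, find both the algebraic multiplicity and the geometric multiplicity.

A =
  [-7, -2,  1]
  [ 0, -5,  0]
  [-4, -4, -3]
λ = -5: alg = 3, geom = 2

Step 1 — factor the characteristic polynomial to read off the algebraic multiplicities:
  χ_A(x) = (x + 5)^3

Step 2 — compute geometric multiplicities via the rank-nullity identity g(λ) = n − rank(A − λI):
  rank(A − (-5)·I) = 1, so dim ker(A − (-5)·I) = n − 1 = 2

Summary:
  λ = -5: algebraic multiplicity = 3, geometric multiplicity = 2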